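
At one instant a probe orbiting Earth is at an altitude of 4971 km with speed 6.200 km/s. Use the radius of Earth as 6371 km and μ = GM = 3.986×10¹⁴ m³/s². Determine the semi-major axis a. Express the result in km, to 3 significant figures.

r = 6371 + 4971 = 11342 km = 1.134×10⁷ m.
Specific orbital energy ε = v²/2 − μ/r = (6200)²/2 − 3.986×10¹⁴/1.134×10⁷ = -1.592×10⁷ J/kg.
Since ε = −μ/(2a), a = −μ/(2ε) = 1.252×10⁷ m = 12516 km.

a ≈ 12500 km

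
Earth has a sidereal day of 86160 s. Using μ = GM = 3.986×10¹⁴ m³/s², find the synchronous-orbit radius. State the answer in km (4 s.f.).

r_sync ≈ 42160 km

A synchronous orbit has period T, so by Kepler's third law a = (μT²/4π²)^(1/3).
μT²/4π² = 3.986×10¹⁴ × (8.616×10⁴)² / 39.48 = 7.495×10²² m³.
a = 4.216×10⁷ m = 42163 km.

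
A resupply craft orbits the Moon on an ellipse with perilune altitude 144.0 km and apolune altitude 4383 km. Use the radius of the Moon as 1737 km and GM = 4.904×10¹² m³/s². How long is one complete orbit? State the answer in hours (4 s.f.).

r_p = 1737 + 144.0 = 1881.0 km = 1.8810×10⁶ m.
r_a = 1737 + 4383 = 6120.0 km = 6.1200×10⁶ m.
Semi-major axis a = (r_p + r_a)/2 = (1881.0 + 6120.0)/2 = 4000.5 km = 4.000×10⁶ m.
By Kepler's third law T = 2π√(a³/μ) = 2π × 3.613×10³ = 2.270×10⁴ s.
= 6.306 hours.

T ≈ 6.306 hours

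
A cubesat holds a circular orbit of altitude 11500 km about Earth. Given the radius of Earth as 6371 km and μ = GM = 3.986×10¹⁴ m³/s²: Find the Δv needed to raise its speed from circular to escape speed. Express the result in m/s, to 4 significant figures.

r = 6371 + 11500 = 17871 km = 1.7871×10⁷ m.
Circular speed v_c = √(μ/r) = 4723 m/s.
Escape speed v_esc = √(2μ/r) = √2 × v_c = 6679 m/s.
Δv = v_esc − v_c = 1956 m/s.

Δv ≈ 1956 m/s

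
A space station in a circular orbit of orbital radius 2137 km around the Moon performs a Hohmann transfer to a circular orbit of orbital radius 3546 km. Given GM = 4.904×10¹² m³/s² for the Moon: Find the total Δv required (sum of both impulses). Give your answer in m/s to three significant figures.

Δv_total ≈ 334 m/s

r₁ = 2137 km = 2.137×10⁶ m.
r₂ = 3546 km = 3.546×10⁶ m.
Transfer ellipse a_t = (r₁ + r₂)/2 = 2.842×10⁶ m.
At r₁: circular v_c1 = √(μ/r₁) = 1515 m/s; transfer-perilune v_p = √[μ(2/r₁ − 1/a_t)] = 1692 m/s.
Δv₁ = v_p − v_c1 = 177.4 m/s.
At r₂: circular v_c2 = √(μ/r₂) = 1176 m/s; transfer-apolune v_a = √[μ(2/r₂ − 1/a_t)] = 1020 m/s.
Δv₂ = v_c2 − v_a = 156.2 m/s.
Total Δv = Δv₁ + Δv₂ = 333.6 m/s.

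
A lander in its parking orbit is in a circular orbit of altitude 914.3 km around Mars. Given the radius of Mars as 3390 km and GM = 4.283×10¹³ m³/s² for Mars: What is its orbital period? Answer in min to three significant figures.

r = 3390 + 914.3 = 4304.3 km = 4.3043×10⁶ m.
Kepler's third law: T = 2π√(r³/μ) = 2π√((4.304×10⁶)³ / 4.283×10¹³).
r³/μ = 1.862×10⁶ s², so T = 2π × 1.365×10³ = 8.574×10³ s.
Converting: 8.574×10³ s ÷ 60.00 = 142.9 min.

T ≈ 143 min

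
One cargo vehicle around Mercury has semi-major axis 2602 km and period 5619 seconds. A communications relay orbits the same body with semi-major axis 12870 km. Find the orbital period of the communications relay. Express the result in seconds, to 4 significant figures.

T₂ ≈ 61810 seconds

Kepler's third law: T² ∝ a³, so T₂ = T₁ (a₂/a₁)^(3/2).
a₂/a₁ = 4.946, (a₂/a₁)^(3/2) = 11.00.
T₂ = 5619 × 11.00 = 61810 seconds.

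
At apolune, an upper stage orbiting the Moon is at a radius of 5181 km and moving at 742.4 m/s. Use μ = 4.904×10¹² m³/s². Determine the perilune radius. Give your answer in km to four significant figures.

perilune radius ≈ 2128 km

r_a = 5.181×10⁶ m.
Specific energy ε = v²/2 − μ/r = -6.710×10⁵ J/kg, so a = −μ/(2ε) = 3.654×10⁶ m.
The apsides satisfy r_p + r_a = 2a, so the perilune radius is 2a − r_a = 2.128×10⁶ m = 2128.0 km.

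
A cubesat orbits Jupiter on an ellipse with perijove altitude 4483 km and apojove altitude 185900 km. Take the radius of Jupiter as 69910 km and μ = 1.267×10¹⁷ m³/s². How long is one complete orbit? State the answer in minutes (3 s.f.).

T ≈ 624 minutes

r_p = 69910 + 4483 = 74393 km = 7.4393×10⁷ m.
r_a = 69910 + 185900 = 255810 km = 2.5581×10⁸ m.
Semi-major axis a = (r_p + r_a)/2 = (74393 + 2.5581×10⁵)/2 = 1.6510×10⁵ km = 1.651×10⁸ m.
By Kepler's third law T = 2π√(a³/μ) = 2π × 5.960×10³ = 3.745×10⁴ s.
= 624.1 minutes.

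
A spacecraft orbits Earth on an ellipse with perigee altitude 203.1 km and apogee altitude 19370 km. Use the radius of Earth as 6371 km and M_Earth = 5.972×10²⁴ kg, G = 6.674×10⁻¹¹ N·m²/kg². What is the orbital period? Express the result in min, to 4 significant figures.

μ = GM = 6.674×10⁻¹¹ × 5.972×10²⁴ = 3.986×10¹⁴ m³/s².
r_p = 6371 + 203.1 = 6574.1 km = 6.5741×10⁶ m.
r_a = 6371 + 19370 = 25741 km = 2.5741×10⁷ m.
Semi-major axis a = (r_p + r_a)/2 = (6574.1 + 25741)/2 = 16158 km = 1.616×10⁷ m.
By Kepler's third law T = 2π√(a³/μ) = 2π × 3.253×10³ = 2.044×10⁴ s.
= 340.7 min.

T ≈ 340.7 min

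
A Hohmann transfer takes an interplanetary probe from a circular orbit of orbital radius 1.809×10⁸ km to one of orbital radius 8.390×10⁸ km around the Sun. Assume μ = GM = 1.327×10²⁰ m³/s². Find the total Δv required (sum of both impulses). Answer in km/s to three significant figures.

r₁ = 1.809×10⁸ km = 1.809×10¹¹ m.
r₂ = 8.390×10⁸ km = 8.390×10¹¹ m.
Transfer ellipse a_t = (r₁ + r₂)/2 = 5.100×10¹¹ m.
At r₁: circular v_c1 = √(μ/r₁) = 27080 m/s; transfer-perihelion v_p = √[μ(2/r₁ − 1/a_t)] = 34740 m/s.
Δv₁ = v_p − v_c1 = 7656 m/s.
At r₂: circular v_c2 = √(μ/r₂) = 12580 m/s; transfer-aphelion v_a = √[μ(2/r₂ − 1/a_t)] = 7490 m/s.
Δv₂ = v_c2 − v_a = 5086 m/s.
Total Δv = Δv₁ + Δv₂ = 12740 m/s = 12.74 km/s.

Δv_total ≈ 12.7 km/s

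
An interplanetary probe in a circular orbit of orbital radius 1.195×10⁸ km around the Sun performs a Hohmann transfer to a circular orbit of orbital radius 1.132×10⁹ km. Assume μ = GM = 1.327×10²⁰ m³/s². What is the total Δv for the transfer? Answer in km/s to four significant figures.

Δv_total ≈ 17.59 km/s

r₁ = 1.195×10⁸ km = 1.195×10¹¹ m.
r₂ = 1.132×10⁹ km = 1.132×10¹² m.
Transfer ellipse a_t = (r₁ + r₂)/2 = 6.258×10¹¹ m.
At r₁: circular v_c1 = √(μ/r₁) = 33320 m/s; transfer-perihelion v_p = √[μ(2/r₁ − 1/a_t)] = 44820 m/s.
Δv₁ = v_p − v_c1 = 11500 m/s.
At r₂: circular v_c2 = √(μ/r₂) = 10830 m/s; transfer-aphelion v_a = √[μ(2/r₂ − 1/a_t)] = 4731 m/s.
Δv₂ = v_c2 − v_a = 6096 m/s.
Total Δv = Δv₁ + Δv₂ = 17590 m/s = 17.59 km/s.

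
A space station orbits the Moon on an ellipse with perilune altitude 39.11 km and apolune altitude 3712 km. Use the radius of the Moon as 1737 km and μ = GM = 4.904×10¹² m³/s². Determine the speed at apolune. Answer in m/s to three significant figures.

r_p = 1737 + 39.11 = 1776.1 km = 1.7761×10⁶ m.
r_a = 1737 + 3712 = 5449.0 km = 5.4490×10⁶ m.
Semi-major axis a = (r_p + r_a)/2 = 3612.6 km = 3.613×10⁶ m.
Vis-viva: v² = μ(2/r − 1/a) = 4.904×10¹² × (3.670×10⁻⁷ − 2.768×10⁻⁷) = 4.425×10⁵ m²/s².
v = 665.2 m/s.

v ≈ 665 m/s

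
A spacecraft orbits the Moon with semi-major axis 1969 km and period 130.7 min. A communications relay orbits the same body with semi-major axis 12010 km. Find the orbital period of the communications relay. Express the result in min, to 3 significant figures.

T₂ ≈ 1970 min

Kepler's third law: T² ∝ a³, so T₂ = T₁ (a₂/a₁)^(3/2).
a₂/a₁ = 6.100, (a₂/a₁)^(3/2) = 15.06.
T₂ = 130.7 × 15.06 = 1969 min.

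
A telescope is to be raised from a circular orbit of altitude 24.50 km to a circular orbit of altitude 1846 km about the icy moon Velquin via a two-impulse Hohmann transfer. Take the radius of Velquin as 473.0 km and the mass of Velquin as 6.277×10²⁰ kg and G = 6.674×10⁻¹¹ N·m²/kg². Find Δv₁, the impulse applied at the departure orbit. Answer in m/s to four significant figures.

μ = GM = 6.674×10⁻¹¹ × 6.277×10²⁰ = 4.189×10¹⁰ m³/s².
r₁ = 473.0 + 24.50 = 497.50 km = 4.9750×10⁵ m.
r₂ = 473.0 + 1846 = 2319.0 km = 2.3190×10⁶ m.
Transfer ellipse a_t = (r₁ + r₂)/2 = 1.408×10⁶ m.
At r₁: circular v_c1 = √(μ/r₁) = 290.2 m/s; transfer-periapsis v_p = √[μ(2/r₁ − 1/a_t)] = 372.4 m/s.
Δv₁ = v_p − v_c1 = 82.19 m/s.

Δv ≈ 82.19 m/s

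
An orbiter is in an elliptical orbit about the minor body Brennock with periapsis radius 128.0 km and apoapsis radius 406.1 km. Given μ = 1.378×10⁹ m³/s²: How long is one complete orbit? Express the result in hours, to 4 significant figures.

T ≈ 6.488 hours

Semi-major axis a = (r_p + r_a)/2 = (128.00 + 406.10)/2 = 267.05 km = 2.670×10⁵ m.
By Kepler's third law T = 2π√(a³/μ) = 2π × 3.718×10³ = 2.336×10⁴ s.
= 6.488 hours.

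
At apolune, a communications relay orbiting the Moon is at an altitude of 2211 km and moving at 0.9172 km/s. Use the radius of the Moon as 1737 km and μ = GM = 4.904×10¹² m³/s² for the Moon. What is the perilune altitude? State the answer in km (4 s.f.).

perilune altitude ≈ 284.4 km

r_a = 1737 + 2211 = 3948.0 km = 3.948×10⁶ m.
Specific energy ε = v²/2 − μ/r = -8.215×10⁵ J/kg, so a = −μ/(2ε) = 2.985×10⁶ m.
The apsides satisfy r_p + r_a = 2a, so the perilune radius is 2a − r_a = 2.021×10⁶ m = 2021.4 km.
Perilune altitude = 2021.4 − 1737 = 284.42 km.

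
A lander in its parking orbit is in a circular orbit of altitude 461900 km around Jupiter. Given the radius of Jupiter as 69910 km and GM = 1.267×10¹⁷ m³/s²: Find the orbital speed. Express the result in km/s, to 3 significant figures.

v ≈ 15.4 km/s

r = 69910 + 461900 = 531810 km = 5.3181×10⁸ m.
For a circular orbit v = √(μ/r) = √(1.267×10¹⁷ / 5.318×10⁸) = √(2.382×10⁸) = 15440 m/s.
That is 15.44 km/s.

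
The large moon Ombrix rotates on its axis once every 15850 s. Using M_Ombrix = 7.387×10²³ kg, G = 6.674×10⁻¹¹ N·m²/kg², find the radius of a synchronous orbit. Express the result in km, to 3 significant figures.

r_sync ≈ 6790 km

μ = GM = 6.674×10⁻¹¹ × 7.387×10²³ = 4.930×10¹³ m³/s².
A synchronous orbit has period T, so by Kepler's third law a = (μT²/4π²)^(1/3).
μT²/4π² = 4.930×10¹³ × (1.585×10⁴)² / 39.48 = 3.137×10²⁰ m³.
a = 6.795×10⁶ m = 6794.9 km.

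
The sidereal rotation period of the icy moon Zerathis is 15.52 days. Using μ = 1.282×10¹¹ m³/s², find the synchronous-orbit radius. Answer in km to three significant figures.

T = 15.52 days = 1.341×10⁶ s.
A synchronous orbit has period T, so by Kepler's third law a = (μT²/4π²)^(1/3).
μT²/4π² = 1.282×10¹¹ × (1.341×10⁶)² / 39.48 = 5.839×10²¹ m³.
a = 1.801×10⁷ m = 18007 km.

r_sync ≈ 18000 km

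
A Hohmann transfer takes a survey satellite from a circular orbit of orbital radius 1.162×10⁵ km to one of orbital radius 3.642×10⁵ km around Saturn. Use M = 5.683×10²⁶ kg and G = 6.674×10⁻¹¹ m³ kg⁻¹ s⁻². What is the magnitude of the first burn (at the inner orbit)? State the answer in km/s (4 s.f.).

Δv ≈ 4.180 km/s

μ = GM = 6.674×10⁻¹¹ × 5.683×10²⁶ = 3.793×10¹⁶ m³/s².
r₁ = 1.162×10⁵ km = 1.162×10⁸ m.
r₂ = 3.642×10⁵ km = 3.642×10⁸ m.
Transfer ellipse a_t = (r₁ + r₂)/2 = 2.402×10⁸ m.
At r₁: circular v_c1 = √(μ/r₁) = 18070 m/s; transfer-perikrone v_p = √[μ(2/r₁ − 1/a_t)] = 22250 m/s.
Δv₁ = v_p − v_c1 = 4180 m/s.
= 4.180 km/s.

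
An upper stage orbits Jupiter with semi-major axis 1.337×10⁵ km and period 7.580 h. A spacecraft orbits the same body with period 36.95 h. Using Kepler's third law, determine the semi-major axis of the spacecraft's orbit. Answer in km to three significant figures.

Kepler's third law: a³ ∝ T², so a₂ = a₁ (T₂/T₁)^(2/3).
T₂/T₁ = 4.875, (T₂/T₁)^(2/3) = 2.875.
a₂ = 1.337×10⁵ × 2.875 = 3.844×10⁵ km.

a₂ ≈ 3.84×10⁵ km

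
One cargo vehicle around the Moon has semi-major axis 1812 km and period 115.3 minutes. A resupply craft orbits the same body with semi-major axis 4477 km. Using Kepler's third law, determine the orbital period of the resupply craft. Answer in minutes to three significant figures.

Kepler's third law: T² ∝ a³, so T₂ = T₁ (a₂/a₁)^(3/2).
a₂/a₁ = 2.471, (a₂/a₁)^(3/2) = 3.884.
T₂ = 115.3 × 3.884 = 447.8 minutes.

T₂ ≈ 448 minutes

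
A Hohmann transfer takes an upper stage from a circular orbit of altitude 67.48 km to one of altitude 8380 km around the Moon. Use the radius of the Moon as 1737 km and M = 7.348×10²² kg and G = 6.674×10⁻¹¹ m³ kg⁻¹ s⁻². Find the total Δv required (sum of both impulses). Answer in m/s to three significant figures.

Δv_total ≈ 812 m/s

μ = GM = 6.674×10⁻¹¹ × 7.348×10²² = 4.904×10¹² m³/s².
r₁ = 1737 + 67.48 = 1804.5 km = 1.8045×10⁶ m.
r₂ = 1737 + 8380 = 10117 km = 1.0117×10⁷ m.
Transfer ellipse a_t = (r₁ + r₂)/2 = 5.961×10⁶ m.
At r₁: circular v_c1 = √(μ/r₁) = 1649 m/s; transfer-perilune v_p = √[μ(2/r₁ − 1/a_t)] = 2148 m/s.
Δv₁ = v_p − v_c1 = 499.2 m/s.
At r₂: circular v_c2 = √(μ/r₂) = 696.2 m/s; transfer-apolune v_a = √[μ(2/r₂ − 1/a_t)] = 383.1 m/s.
Δv₂ = v_c2 − v_a = 313.2 m/s.
Total Δv = Δv₁ + Δv₂ = 812.3 m/s.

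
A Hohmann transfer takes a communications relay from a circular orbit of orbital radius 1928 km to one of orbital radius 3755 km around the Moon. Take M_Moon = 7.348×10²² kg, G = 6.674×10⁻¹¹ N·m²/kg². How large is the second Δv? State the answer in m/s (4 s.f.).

μ = GM = 6.674×10⁻¹¹ × 7.348×10²² = 4.904×10¹² m³/s².
r₁ = 1928 km = 1.928×10⁶ m.
r₂ = 3755 km = 3.755×10⁶ m.
Transfer ellipse a_t = (r₁ + r₂)/2 = 2.842×10⁶ m.
At r₁: circular v_c1 = √(μ/r₁) = 1595 m/s; transfer-perilune v_p = √[μ(2/r₁ − 1/a_t)] = 1833 m/s.
At r₂: circular v_c2 = √(μ/r₂) = 1143 m/s; transfer-apolune v_a = √[μ(2/r₂ − 1/a_t)] = 941.4 m/s.
Δv₂ = v_c2 − v_a = 201.5 m/s.

Δv ≈ 201.5 m/s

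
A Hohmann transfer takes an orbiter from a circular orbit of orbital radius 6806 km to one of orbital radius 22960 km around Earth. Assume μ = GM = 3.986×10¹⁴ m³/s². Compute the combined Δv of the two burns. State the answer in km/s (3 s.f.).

Δv_total ≈ 3.20 km/s

r₁ = 6806 km = 6.806×10⁶ m.
r₂ = 22960 km = 2.296×10⁷ m.
Transfer ellipse a_t = (r₁ + r₂)/2 = 1.488×10⁷ m.
At r₁: circular v_c1 = √(μ/r₁) = 7653 m/s; transfer-perigee v_p = √[μ(2/r₁ − 1/a_t)] = 9505 m/s.
Δv₁ = v_p − v_c1 = 1852 m/s.
At r₂: circular v_c2 = √(μ/r₂) = 4167 m/s; transfer-apogee v_a = √[μ(2/r₂ − 1/a_t)] = 2818 m/s.
Δv₂ = v_c2 − v_a = 1349 m/s.
Total Δv = Δv₁ + Δv₂ = 3201 m/s = 3.201 km/s.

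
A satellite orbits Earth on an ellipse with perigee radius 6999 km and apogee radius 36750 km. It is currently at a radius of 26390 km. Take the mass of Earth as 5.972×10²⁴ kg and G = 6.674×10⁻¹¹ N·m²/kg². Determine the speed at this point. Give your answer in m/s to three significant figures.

μ = GM = 6.674×10⁻¹¹ × 5.972×10²⁴ = 3.986×10¹⁴ m³/s².
Semi-major axis a = (r_p + r_a)/2 = 21874 km = 2.187×10⁷ m.
Vis-viva: v² = μ(2/r − 1/a) = 3.986×10¹⁴ × (7.579×10⁻⁸ − 4.572×10⁻⁸) = 1.199×10⁷ m²/s².
v = 3462 m/s.

v ≈ 3460 m/s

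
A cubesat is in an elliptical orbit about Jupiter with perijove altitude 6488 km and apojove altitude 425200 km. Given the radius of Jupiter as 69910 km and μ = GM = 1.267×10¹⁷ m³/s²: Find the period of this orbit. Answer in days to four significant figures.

r_p = 69910 + 6488 = 76398 km = 7.6398×10⁷ m.
r_a = 69910 + 425200 = 495110 km = 4.9511×10⁸ m.
Semi-major axis a = (r_p + r_a)/2 = (76398 + 4.9511×10⁵)/2 = 2.8575×10⁵ km = 2.858×10⁸ m.
By Kepler's third law T = 2π√(a³/μ) = 2π × 1.357×10⁴ = 8.527×10⁴ s.
= 0.9869 days.

T ≈ 0.9869 days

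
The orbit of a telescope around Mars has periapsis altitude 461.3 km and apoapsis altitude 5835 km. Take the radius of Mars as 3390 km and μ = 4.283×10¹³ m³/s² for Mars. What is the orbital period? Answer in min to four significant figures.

T ≈ 267.5 min

r_p = 3390 + 461.3 = 3851.3 km = 3.8513×10⁶ m.
r_a = 3390 + 5835 = 9225.0 km = 9.2250×10⁶ m.
Semi-major axis a = (r_p + r_a)/2 = (3851.3 + 9225.0)/2 = 6538.1 km = 6.538×10⁶ m.
By Kepler's third law T = 2π√(a³/μ) = 2π × 2.555×10³ = 1.605×10⁴ s.
= 267.5 min.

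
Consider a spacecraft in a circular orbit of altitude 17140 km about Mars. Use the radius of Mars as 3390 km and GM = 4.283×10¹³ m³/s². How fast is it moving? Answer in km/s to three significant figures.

v ≈ 1.44 km/s

r = 3390 + 17140 = 20530 km = 2.0530×10⁷ m.
For a circular orbit v = √(μ/r) = √(4.283×10¹³ / 2.053×10⁷) = √(2.086×10⁶) = 1444 m/s.
That is 1.444 km/s.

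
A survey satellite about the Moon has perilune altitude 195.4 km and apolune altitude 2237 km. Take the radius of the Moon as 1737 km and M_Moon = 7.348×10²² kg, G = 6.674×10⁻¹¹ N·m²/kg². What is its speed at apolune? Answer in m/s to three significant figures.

v ≈ 899 m/s

μ = GM = 6.674×10⁻¹¹ × 7.348×10²² = 4.904×10¹² m³/s².
r_p = 1737 + 195.4 = 1932.4 km = 1.9324×10⁶ m.
r_a = 1737 + 2237 = 3974.0 km = 3.9740×10⁶ m.
Semi-major axis a = (r_p + r_a)/2 = 2953.2 km = 2.953×10⁶ m.
Vis-viva: v² = μ(2/r − 1/a) = 4.904×10¹² × (5.033×10⁻⁷ − 3.386×10⁻⁷) = 8.075×10⁵ m²/s².
v = 898.6 m/s.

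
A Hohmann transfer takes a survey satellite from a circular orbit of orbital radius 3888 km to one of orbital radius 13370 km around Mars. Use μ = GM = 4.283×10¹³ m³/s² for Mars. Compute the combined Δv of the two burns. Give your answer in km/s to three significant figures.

r₁ = 3888 km = 3.888×10⁶ m.
r₂ = 13370 km = 1.337×10⁷ m.
Transfer ellipse a_t = (r₁ + r₂)/2 = 8.629×10⁶ m.
At r₁: circular v_c1 = √(μ/r₁) = 3319 m/s; transfer-periapsis v_p = √[μ(2/r₁ − 1/a_t)] = 4131 m/s.
Δv₁ = v_p − v_c1 = 812.4 m/s.
At r₂: circular v_c2 = √(μ/r₂) = 1790 m/s; transfer-apoapsis v_a = √[μ(2/r₂ − 1/a_t)] = 1201 m/s.
Δv₂ = v_c2 − v_a = 588.4 m/s.
Total Δv = Δv₁ + Δv₂ = 1401 m/s = 1.401 km/s.

Δv_total ≈ 1.40 km/s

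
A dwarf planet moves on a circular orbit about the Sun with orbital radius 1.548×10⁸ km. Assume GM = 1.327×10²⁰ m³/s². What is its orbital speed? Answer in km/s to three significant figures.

r = 1.548×10⁸ km = 1.548×10¹¹ m.
For a circular orbit v = √(μ/r) = √(1.327×10²⁰ / 1.548×10¹¹) = √(8.572×10⁸) = 29280 m/s.
That is 29.28 km/s.

v ≈ 29.3 km/s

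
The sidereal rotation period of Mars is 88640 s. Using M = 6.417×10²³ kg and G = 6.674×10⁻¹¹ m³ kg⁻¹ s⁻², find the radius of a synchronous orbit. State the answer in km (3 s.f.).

r_sync ≈ 20400 km

μ = GM = 6.674×10⁻¹¹ × 6.417×10²³ = 4.283×10¹³ m³/s².
A synchronous orbit has period T, so by Kepler's third law a = (μT²/4π²)^(1/3).
μT²/4π² = 4.283×10¹³ × (8.864×10⁴)² / 39.48 = 8.524×10²¹ m³.
a = 2.043×10⁷ m = 20427 km.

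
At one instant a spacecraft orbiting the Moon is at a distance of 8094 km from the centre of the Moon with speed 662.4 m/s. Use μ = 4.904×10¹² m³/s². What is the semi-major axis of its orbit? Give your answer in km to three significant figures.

r = 8.094×10⁶ m.
Specific orbital energy ε = v²/2 − μ/r = (662.4)²/2 − 4.904×10¹²/8.094×10⁶ = -3.865×10⁵ J/kg.
Since ε = −μ/(2a), a = −μ/(2ε) = 6.344×10⁶ m = 6344.2 km.

a ≈ 6340 km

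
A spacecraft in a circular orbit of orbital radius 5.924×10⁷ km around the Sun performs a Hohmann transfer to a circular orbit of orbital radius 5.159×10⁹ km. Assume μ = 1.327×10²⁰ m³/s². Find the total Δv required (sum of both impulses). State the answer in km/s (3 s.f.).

r₁ = 5.924×10⁷ km = 5.924×10¹⁰ m.
r₂ = 5.159×10⁹ km = 5.159×10¹² m.
Transfer ellipse a_t = (r₁ + r₂)/2 = 2.609×10¹² m.
At r₁: circular v_c1 = √(μ/r₁) = 47330 m/s; transfer-perihelion v_p = √[μ(2/r₁ − 1/a_t)] = 66550 m/s.
Δv₁ = v_p − v_c1 = 19220 m/s.
At r₂: circular v_c2 = √(μ/r₂) = 5072 m/s; transfer-aphelion v_a = √[μ(2/r₂ − 1/a_t)] = 764.2 m/s.
Δv₂ = v_c2 − v_a = 4307 m/s.
Total Δv = Δv₁ + Δv₂ = 23530 m/s = 23.53 km/s.

Δv_total ≈ 23.5 km/s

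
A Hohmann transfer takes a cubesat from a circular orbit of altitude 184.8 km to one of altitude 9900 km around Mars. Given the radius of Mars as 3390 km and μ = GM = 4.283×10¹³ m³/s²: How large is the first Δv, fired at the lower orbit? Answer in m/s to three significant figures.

Δv ≈ 884 m/s

r₁ = 3390 + 184.8 = 3574.8 km = 3.5748×10⁶ m.
r₂ = 3390 + 9900 = 13290 km = 1.3290×10⁷ m.
Transfer ellipse a_t = (r₁ + r₂)/2 = 8.432×10⁶ m.
At r₁: circular v_c1 = √(μ/r₁) = 3461 m/s; transfer-periapsis v_p = √[μ(2/r₁ − 1/a_t)] = 4345 m/s.
Δv₁ = v_p − v_c1 = 884.1 m/s.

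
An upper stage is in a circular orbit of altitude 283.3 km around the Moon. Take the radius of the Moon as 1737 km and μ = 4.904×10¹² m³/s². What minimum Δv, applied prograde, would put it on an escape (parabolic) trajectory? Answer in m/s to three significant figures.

Δv ≈ 645 m/s

r = 1737 + 283.3 = 2020.3 km = 2.0203×10⁶ m.
Circular speed v_c = √(μ/r) = 1558 m/s.
Escape speed v_esc = √(2μ/r) = √2 × v_c = 2203 m/s.
Δv = v_esc − v_c = 645.3 m/s.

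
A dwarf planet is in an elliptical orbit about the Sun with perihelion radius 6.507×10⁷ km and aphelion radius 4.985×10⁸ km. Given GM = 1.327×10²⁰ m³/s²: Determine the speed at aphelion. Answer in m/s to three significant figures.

Semi-major axis a = (r_p + r_a)/2 = 2.8178×10⁸ km = 2.818×10¹¹ m.
Vis-viva: v² = μ(2/r − 1/a) = 1.327×10²⁰ × (4.012×10⁻¹² − 3.549×10⁻¹²) = 6.147×10⁷ m²/s².
v = 7840 m/s.

v ≈ 7840 m/s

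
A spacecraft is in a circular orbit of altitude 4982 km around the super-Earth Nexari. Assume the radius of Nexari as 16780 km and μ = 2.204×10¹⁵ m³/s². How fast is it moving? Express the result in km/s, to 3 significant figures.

v ≈ 10.1 km/s

r = 16780 + 4982 = 21762 km = 2.1762×10⁷ m.
For a circular orbit v = √(μ/r) = √(2.204×10¹⁵ / 2.176×10⁷) = √(1.013×10⁸) = 10060 m/s.
That is 10.06 km/s.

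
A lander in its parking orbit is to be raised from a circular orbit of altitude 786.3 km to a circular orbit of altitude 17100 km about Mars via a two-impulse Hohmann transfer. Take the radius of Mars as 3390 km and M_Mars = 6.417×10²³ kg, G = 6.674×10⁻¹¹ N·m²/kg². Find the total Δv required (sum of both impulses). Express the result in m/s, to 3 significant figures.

Δv_total ≈ 1530 m/s

μ = GM = 6.674×10⁻¹¹ × 6.417×10²³ = 4.283×10¹³ m³/s².
r₁ = 3390 + 786.3 = 4176.3 km = 4.1763×10⁶ m.
r₂ = 3390 + 17100 = 20490 km = 2.0490×10⁷ m.
Transfer ellipse a_t = (r₁ + r₂)/2 = 1.233×10⁷ m.
At r₁: circular v_c1 = √(μ/r₁) = 3202 m/s; transfer-periapsis v_p = √[μ(2/r₁ − 1/a_t)] = 4128 m/s.
Δv₁ = v_p − v_c1 = 925.3 m/s.
At r₂: circular v_c2 = √(μ/r₂) = 1446 m/s; transfer-apoapsis v_a = √[μ(2/r₂ − 1/a_t)] = 841.3 m/s.
Δv₂ = v_c2 − v_a = 604.4 m/s.
Total Δv = Δv₁ + Δv₂ = 1530 m/s.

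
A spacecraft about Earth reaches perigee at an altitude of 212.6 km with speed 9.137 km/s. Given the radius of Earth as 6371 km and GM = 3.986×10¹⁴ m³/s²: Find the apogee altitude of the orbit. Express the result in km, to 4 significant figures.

apogee altitude ≈ 8245 km

r_p = 6371 + 212.6 = 6583.6 km = 6.584×10⁶ m.
Specific energy ε = v²/2 − μ/r = -1.880×10⁷ J/kg, so a = −μ/(2ε) = 1.060×10⁷ m.
The apsides satisfy r_p + r_a = 2a, so the apogee radius is 2a − r_p = 1.462×10⁷ m = 14616 km.
Apogee altitude = 14616 − 6371 = 8245.3 km.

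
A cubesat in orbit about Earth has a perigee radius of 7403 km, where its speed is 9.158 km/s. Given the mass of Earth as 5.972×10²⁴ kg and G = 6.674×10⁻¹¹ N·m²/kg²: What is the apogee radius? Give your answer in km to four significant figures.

apogee radius ≈ 26080 km

μ = GM = 6.674×10⁻¹¹ × 5.972×10²⁴ = 3.986×10¹⁴ m³/s².
r_p = 7.403×10⁶ m.
Specific energy ε = v²/2 − μ/r = -1.190×10⁷ J/kg, so a = −μ/(2ε) = 1.674×10⁷ m.
The apsides satisfy r_p + r_a = 2a, so the apogee radius is 2a − r_p = 2.608×10⁷ m = 26077 km.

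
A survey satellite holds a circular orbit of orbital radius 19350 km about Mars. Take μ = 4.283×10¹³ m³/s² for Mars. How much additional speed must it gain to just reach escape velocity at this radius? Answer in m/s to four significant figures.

Δv ≈ 616.3 m/s

r = 19350 km = 1.935×10⁷ m.
Circular speed v_c = √(μ/r) = 1488 m/s.
Escape speed v_esc = √(2μ/r) = √2 × v_c = 2104 m/s.
Δv = v_esc − v_c = 616.3 m/s.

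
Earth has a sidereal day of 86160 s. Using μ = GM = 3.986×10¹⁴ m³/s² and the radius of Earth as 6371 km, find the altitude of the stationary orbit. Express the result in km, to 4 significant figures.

h_sync ≈ 35790 km

A synchronous orbit has period T, so by Kepler's third law a = (μT²/4π²)^(1/3).
μT²/4π² = 3.986×10¹⁴ × (8.616×10⁴)² / 39.48 = 7.495×10²² m³.
a = 4.216×10⁷ m = 42163 km.
Altitude h = a − R = 42163 − 6371 = 35792 km.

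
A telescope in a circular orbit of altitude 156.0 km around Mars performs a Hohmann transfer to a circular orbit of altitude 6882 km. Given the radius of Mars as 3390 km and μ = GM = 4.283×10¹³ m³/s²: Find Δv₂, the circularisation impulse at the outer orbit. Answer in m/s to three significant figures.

r₁ = 3390 + 156.0 = 3546.0 km = 3.5460×10⁶ m.
r₂ = 3390 + 6882 = 10272 km = 1.0272×10⁷ m.
Transfer ellipse a_t = (r₁ + r₂)/2 = 6.909×10⁶ m.
At r₁: circular v_c1 = √(μ/r₁) = 3475 m/s; transfer-periapsis v_p = √[μ(2/r₁ − 1/a_t)] = 4238 m/s.
At r₂: circular v_c2 = √(μ/r₂) = 2042 m/s; transfer-apoapsis v_a = √[μ(2/r₂ − 1/a_t)] = 1463 m/s.
Δv₂ = v_c2 − v_a = 579.1 m/s.

Δv ≈ 579 m/s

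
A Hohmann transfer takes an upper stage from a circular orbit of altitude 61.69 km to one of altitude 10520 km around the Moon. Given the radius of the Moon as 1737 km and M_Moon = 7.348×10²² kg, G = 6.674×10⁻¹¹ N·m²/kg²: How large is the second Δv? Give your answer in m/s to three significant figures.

μ = GM = 6.674×10⁻¹¹ × 7.348×10²² = 4.904×10¹² m³/s².
r₁ = 1737 + 61.69 = 1798.7 km = 1.7987×10⁶ m.
r₂ = 1737 + 10520 = 12257 km = 1.2257×10⁷ m.
Transfer ellipse a_t = (r₁ + r₂)/2 = 7.028×10⁶ m.
At r₁: circular v_c1 = √(μ/r₁) = 1651 m/s; transfer-perilune v_p = √[μ(2/r₁ − 1/a_t)] = 2181 m/s.
At r₂: circular v_c2 = √(μ/r₂) = 632.5 m/s; transfer-apolune v_a = √[μ(2/r₂ − 1/a_t)] = 320.0 m/s.
Δv₂ = v_c2 − v_a = 312.5 m/s.

Δv ≈ 313 m/s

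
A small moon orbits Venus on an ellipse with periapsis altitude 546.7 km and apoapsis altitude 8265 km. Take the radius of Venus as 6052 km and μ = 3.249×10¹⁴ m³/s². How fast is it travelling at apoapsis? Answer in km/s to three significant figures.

r_p = 6052 + 546.7 = 6598.7 km = 6.5987×10⁶ m.
r_a = 6052 + 8265 = 14317 km = 1.4317×10⁷ m.
Semi-major axis a = (r_p + r_a)/2 = 10458 km = 1.046×10⁷ m.
Vis-viva: v² = μ(2/r − 1/a) = 3.249×10¹⁴ × (1.397×10⁻⁷ − 9.562×10⁻⁸) = 1.432×10⁷ m²/s².
v = 3784 m/s = 3.784 km/s.

v ≈ 3.78 km/s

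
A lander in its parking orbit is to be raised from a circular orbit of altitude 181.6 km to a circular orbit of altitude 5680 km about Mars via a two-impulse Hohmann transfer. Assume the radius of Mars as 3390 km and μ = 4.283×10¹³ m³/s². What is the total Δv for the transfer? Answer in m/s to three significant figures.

Δv_total ≈ 1220 m/s

r₁ = 3390 + 181.6 = 3571.6 km = 3.5716×10⁶ m.
r₂ = 3390 + 5680 = 9070.0 km = 9.0700×10⁶ m.
Transfer ellipse a_t = (r₁ + r₂)/2 = 6.321×10⁶ m.
At r₁: circular v_c1 = √(μ/r₁) = 3463 m/s; transfer-periapsis v_p = √[μ(2/r₁ − 1/a_t)] = 4148 m/s.
Δv₁ = v_p − v_c1 = 685.3 m/s.
At r₂: circular v_c2 = √(μ/r₂) = 2173 m/s; transfer-apoapsis v_a = √[μ(2/r₂ − 1/a_t)] = 1633 m/s.
Δv₂ = v_c2 − v_a = 539.6 m/s.
Total Δv = Δv₁ + Δv₂ = 1225 m/s.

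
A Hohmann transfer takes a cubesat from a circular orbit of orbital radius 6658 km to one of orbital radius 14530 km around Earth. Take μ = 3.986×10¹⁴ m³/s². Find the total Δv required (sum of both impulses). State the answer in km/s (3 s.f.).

Δv_total ≈ 2.41 km/s

r₁ = 6658 km = 6.658×10⁶ m.
r₂ = 14530 km = 1.453×10⁷ m.
Transfer ellipse a_t = (r₁ + r₂)/2 = 1.059×10⁷ m.
At r₁: circular v_c1 = √(μ/r₁) = 7737 m/s; transfer-perigee v_p = √[μ(2/r₁ − 1/a_t)] = 9061 m/s.
Δv₁ = v_p − v_c1 = 1324 m/s.
At r₂: circular v_c2 = √(μ/r₂) = 5238 m/s; transfer-apogee v_a = √[μ(2/r₂ − 1/a_t)] = 4152 m/s.
Δv₂ = v_c2 − v_a = 1085 m/s.
Total Δv = Δv₁ + Δv₂ = 2410 m/s = 2.410 km/s.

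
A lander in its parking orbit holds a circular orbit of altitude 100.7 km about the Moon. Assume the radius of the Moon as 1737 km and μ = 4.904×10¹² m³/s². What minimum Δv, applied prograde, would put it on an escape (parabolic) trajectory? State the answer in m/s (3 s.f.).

Δv ≈ 677 m/s

r = 1737 + 100.7 = 1837.7 km = 1.8377×10⁶ m.
Circular speed v_c = √(μ/r) = 1634 m/s.
Escape speed v_esc = √(2μ/r) = √2 × v_c = 2310 m/s.
Δv = v_esc − v_c = 676.6 m/s.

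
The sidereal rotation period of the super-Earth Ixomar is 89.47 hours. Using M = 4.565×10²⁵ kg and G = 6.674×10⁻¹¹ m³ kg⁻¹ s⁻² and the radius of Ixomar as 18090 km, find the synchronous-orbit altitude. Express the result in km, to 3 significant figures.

h_sync ≈ 1.82×10⁵ km

μ = GM = 6.674×10⁻¹¹ × 4.565×10²⁵ = 3.047×10¹⁵ m³/s².
T = 89.47 hours = 3.221×10⁵ s.
A synchronous orbit has period T, so by Kepler's third law a = (μT²/4π²)^(1/3).
μT²/4π² = 3.047×10¹⁵ × (3.221×10⁵)² / 39.48 = 8.006×10²⁴ m³.
a = 2.001×10⁸ m = 2.0005×10⁵ km.
Altitude h = a − R = 2.0005×10⁵ − 18090 = 1.8196×10⁵ km.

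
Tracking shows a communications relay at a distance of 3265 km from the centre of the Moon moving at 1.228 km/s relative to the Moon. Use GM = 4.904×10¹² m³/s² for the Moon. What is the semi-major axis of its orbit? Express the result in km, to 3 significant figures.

a ≈ 3280 km

r = 3.265×10⁶ m.
Vis-viva rearranged: 1/a = 2/r − v²/μ = 6.126×10⁻⁷ − 3.075×10⁻⁷ = 3.051×10⁻⁷ m⁻¹.
a = 3.278×10⁶ m = 3278.1 km.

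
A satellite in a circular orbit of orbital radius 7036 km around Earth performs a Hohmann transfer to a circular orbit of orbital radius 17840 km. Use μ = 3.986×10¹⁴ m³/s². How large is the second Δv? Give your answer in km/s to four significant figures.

Δv ≈ 1.172 km/s

r₁ = 7036 km = 7.036×10⁶ m.
r₂ = 17840 km = 1.784×10⁷ m.
Transfer ellipse a_t = (r₁ + r₂)/2 = 1.244×10⁷ m.
At r₁: circular v_c1 = √(μ/r₁) = 7527 m/s; transfer-perigee v_p = √[μ(2/r₁ − 1/a_t)] = 9014 m/s.
At r₂: circular v_c2 = √(μ/r₂) = 4727 m/s; transfer-apogee v_a = √[μ(2/r₂ − 1/a_t)] = 3555 m/s.
Δv₂ = v_c2 − v_a = 1172 m/s.
= 1.172 km/s.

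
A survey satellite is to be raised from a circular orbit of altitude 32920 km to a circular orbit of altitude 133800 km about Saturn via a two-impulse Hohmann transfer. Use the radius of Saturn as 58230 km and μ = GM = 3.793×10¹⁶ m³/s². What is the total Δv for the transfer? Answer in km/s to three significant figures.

Δv_total ≈ 6.14 km/s

r₁ = 58230 + 32920 = 91150 km = 9.1150×10⁷ m.
r₂ = 58230 + 133800 = 192030 km = 1.9203×10⁸ m.
Transfer ellipse a_t = (r₁ + r₂)/2 = 1.416×10⁸ m.
At r₁: circular v_c1 = √(μ/r₁) = 20400 m/s; transfer-perikrone v_p = √[μ(2/r₁ − 1/a_t)] = 23760 m/s.
Δv₁ = v_p − v_c1 = 3357 m/s.
At r₂: circular v_c2 = √(μ/r₂) = 14050 m/s; transfer-apokrone v_a = √[μ(2/r₂ − 1/a_t)] = 11280 m/s.
Δv₂ = v_c2 − v_a = 2778 m/s.
Total Δv = Δv₁ + Δv₂ = 6135 m/s = 6.135 km/s.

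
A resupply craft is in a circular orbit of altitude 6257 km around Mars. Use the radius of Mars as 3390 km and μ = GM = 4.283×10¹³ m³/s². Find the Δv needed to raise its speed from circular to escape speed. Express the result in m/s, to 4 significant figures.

Δv ≈ 872.8 m/s

r = 3390 + 6257 = 9647.0 km = 9.6470×10⁶ m.
Circular speed v_c = √(μ/r) = 2107 m/s.
Escape speed v_esc = √(2μ/r) = √2 × v_c = 2980 m/s.
Δv = v_esc − v_c = 872.8 m/s.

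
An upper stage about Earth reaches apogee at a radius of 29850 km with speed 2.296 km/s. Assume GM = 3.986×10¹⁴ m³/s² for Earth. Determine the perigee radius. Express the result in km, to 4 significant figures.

perigee radius ≈ 7341 km

r_a = 2.985×10⁷ m.
Specific energy ε = v²/2 − μ/r = -1.072×10⁷ J/kg, so a = −μ/(2ε) = 1.860×10⁷ m.
The apsides satisfy r_p + r_a = 2a, so the perigee radius is 2a − r_a = 7.341×10⁶ m = 7341.1 km.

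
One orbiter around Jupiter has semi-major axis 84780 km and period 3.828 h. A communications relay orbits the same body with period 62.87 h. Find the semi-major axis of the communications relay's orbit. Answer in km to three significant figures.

Kepler's third law: a³ ∝ T², so a₂ = a₁ (T₂/T₁)^(2/3).
T₂/T₁ = 16.42, (T₂/T₁)^(2/3) = 6.461.
a₂ = 84780 × 6.461 = 5.478×10⁵ km.

a₂ ≈ 5.48×10⁵ km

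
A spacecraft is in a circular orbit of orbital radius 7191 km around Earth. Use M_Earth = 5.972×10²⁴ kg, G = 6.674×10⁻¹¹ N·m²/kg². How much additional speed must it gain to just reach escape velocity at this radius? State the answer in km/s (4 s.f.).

Δv ≈ 3.084 km/s

μ = GM = 6.674×10⁻¹¹ × 5.972×10²⁴ = 3.986×10¹⁴ m³/s².
r = 7191 km = 7.191×10⁶ m.
Circular speed v_c = √(μ/r) = 7445 m/s.
Escape speed v_esc = √(2μ/r) = √2 × v_c = 10530 m/s.
Δv = v_esc − v_c = 3084 m/s = 3.084 km/s.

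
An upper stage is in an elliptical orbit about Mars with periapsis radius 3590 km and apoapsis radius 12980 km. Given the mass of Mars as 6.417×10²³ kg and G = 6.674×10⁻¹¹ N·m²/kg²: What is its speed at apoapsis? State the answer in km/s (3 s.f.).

v ≈ 1.20 km/s

μ = GM = 6.674×10⁻¹¹ × 6.417×10²³ = 4.283×10¹³ m³/s².
Semi-major axis a = (r_p + r_a)/2 = 8285.0 km = 8.285×10⁶ m.
Vis-viva: v² = μ(2/r − 1/a) = 4.283×10¹³ × (1.541×10⁻⁷ − 1.207×10⁻⁷) = 1.430×10⁶ m²/s².
v = 1196 m/s = 1.196 km/s.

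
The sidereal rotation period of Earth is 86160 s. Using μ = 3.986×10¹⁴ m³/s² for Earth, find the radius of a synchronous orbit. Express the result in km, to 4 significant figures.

A synchronous orbit has period T, so by Kepler's third law a = (μT²/4π²)^(1/3).
μT²/4π² = 3.986×10¹⁴ × (8.616×10⁴)² / 39.48 = 7.495×10²² m³.
a = 4.216×10⁷ m = 42163 km.

r_sync ≈ 42160 km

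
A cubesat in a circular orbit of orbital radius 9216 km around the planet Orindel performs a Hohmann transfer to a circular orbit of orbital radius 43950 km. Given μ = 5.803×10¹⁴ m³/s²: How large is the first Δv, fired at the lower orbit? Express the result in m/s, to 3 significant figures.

r₁ = 9216 km = 9.216×10⁶ m.
r₂ = 43950 km = 4.395×10⁷ m.
Transfer ellipse a_t = (r₁ + r₂)/2 = 2.658×10⁷ m.
At r₁: circular v_c1 = √(μ/r₁) = 7935 m/s; transfer-periapsis v_p = √[μ(2/r₁ − 1/a_t)] = 10200 m/s.
Δv₁ = v_p − v_c1 = 2268 m/s.

Δv ≈ 2270 m/s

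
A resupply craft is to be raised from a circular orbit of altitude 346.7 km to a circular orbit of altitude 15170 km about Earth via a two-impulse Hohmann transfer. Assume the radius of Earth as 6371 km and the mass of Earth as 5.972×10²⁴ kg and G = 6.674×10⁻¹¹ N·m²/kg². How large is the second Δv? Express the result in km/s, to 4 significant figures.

Δv ≈ 1.336 km/s

μ = GM = 6.674×10⁻¹¹ × 5.972×10²⁴ = 3.986×10¹⁴ m³/s².
r₁ = 6371 + 346.7 = 6717.7 km = 6.7177×10⁶ m.
r₂ = 6371 + 15170 = 21541 km = 2.1541×10⁷ m.
Transfer ellipse a_t = (r₁ + r₂)/2 = 1.413×10⁷ m.
At r₁: circular v_c1 = √(μ/r₁) = 7703 m/s; transfer-perigee v_p = √[μ(2/r₁ − 1/a_t)] = 9511 m/s.
At r₂: circular v_c2 = √(μ/r₂) = 4302 m/s; transfer-apogee v_a = √[μ(2/r₂ − 1/a_t)] = 2966 m/s.
Δv₂ = v_c2 − v_a = 1336 m/s.
= 1.336 km/s.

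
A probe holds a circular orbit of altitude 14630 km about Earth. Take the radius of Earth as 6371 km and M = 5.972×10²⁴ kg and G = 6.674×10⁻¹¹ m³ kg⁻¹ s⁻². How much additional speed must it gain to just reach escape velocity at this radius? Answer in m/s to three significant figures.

Δv ≈ 1800 m/s

μ = GM = 6.674×10⁻¹¹ × 5.972×10²⁴ = 3.986×10¹⁴ m³/s².
r = 6371 + 14630 = 21001 km = 2.1001×10⁷ m.
Circular speed v_c = √(μ/r) = 4356 m/s.
Escape speed v_esc = √(2μ/r) = √2 × v_c = 6161 m/s.
Δv = v_esc − v_c = 1805 m/s.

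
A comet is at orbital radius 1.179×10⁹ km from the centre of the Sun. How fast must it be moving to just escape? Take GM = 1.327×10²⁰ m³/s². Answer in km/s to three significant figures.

v_esc ≈ 15.0 km/s

r = 1.179×10⁹ km = 1.179×10¹² m.
Escape speed v_esc = √(2μ/r) = √(2 × 1.327×10²⁰ / 1.179×10¹²) = √(2.251×10⁸) = 15000 m/s.
= 15.00 km/s.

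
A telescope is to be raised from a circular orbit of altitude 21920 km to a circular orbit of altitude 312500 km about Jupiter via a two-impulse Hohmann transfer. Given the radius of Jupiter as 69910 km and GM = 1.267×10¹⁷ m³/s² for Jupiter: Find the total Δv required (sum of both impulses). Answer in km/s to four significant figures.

Δv_total ≈ 16.90 km/s

r₁ = 69910 + 21920 = 91830 km = 9.1830×10⁷ m.
r₂ = 69910 + 312500 = 382410 km = 3.8241×10⁸ m.
Transfer ellipse a_t = (r₁ + r₂)/2 = 2.371×10⁸ m.
At r₁: circular v_c1 = √(μ/r₁) = 37140 m/s; transfer-perijove v_p = √[μ(2/r₁ − 1/a_t)] = 47170 m/s.
Δv₁ = v_p − v_c1 = 10030 m/s.
At r₂: circular v_c2 = √(μ/r₂) = 18200 m/s; transfer-apojove v_a = √[μ(2/r₂ − 1/a_t)] = 11330 m/s.
Δv₂ = v_c2 − v_a = 6875 m/s.
Total Δv = Δv₁ + Δv₂ = 16900 m/s = 16.90 km/s.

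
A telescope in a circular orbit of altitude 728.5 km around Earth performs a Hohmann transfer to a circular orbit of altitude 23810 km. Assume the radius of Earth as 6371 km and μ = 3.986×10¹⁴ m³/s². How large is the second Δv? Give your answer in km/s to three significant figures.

r₁ = 6371 + 728.5 = 7099.5 km = 7.0995×10⁶ m.
r₂ = 6371 + 23810 = 30181 km = 3.0181×10⁷ m.
Transfer ellipse a_t = (r₁ + r₂)/2 = 1.864×10⁷ m.
At r₁: circular v_c1 = √(μ/r₁) = 7493 m/s; transfer-perigee v_p = √[μ(2/r₁ − 1/a_t)] = 9534 m/s.
At r₂: circular v_c2 = √(μ/r₂) = 3634 m/s; transfer-apogee v_a = √[μ(2/r₂ − 1/a_t)] = 2243 m/s.
Δv₂ = v_c2 − v_a = 1391 m/s.
= 1.391 km/s.

Δv ≈ 1.39 km/s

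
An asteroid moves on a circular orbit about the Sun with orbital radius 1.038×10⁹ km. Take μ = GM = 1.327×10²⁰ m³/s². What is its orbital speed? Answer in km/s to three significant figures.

v ≈ 11.3 km/s

r = 1.038×10⁹ km = 1.038×10¹² m.
For a circular orbit v = √(μ/r) = √(1.327×10²⁰ / 1.038×10¹²) = √(1.278×10⁸) = 11310 m/s.
That is 11.31 km/s.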